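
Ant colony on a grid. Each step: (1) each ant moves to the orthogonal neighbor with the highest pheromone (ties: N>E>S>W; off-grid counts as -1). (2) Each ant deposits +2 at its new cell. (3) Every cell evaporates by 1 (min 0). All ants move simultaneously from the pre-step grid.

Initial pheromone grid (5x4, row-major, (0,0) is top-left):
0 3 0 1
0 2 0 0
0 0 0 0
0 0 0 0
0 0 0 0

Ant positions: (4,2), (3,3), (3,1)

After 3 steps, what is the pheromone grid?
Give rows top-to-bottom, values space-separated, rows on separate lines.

After step 1: ants at (3,2),(2,3),(2,1)
  0 2 0 0
  0 1 0 0
  0 1 0 1
  0 0 1 0
  0 0 0 0
After step 2: ants at (2,2),(1,3),(1,1)
  0 1 0 0
  0 2 0 1
  0 0 1 0
  0 0 0 0
  0 0 0 0
After step 3: ants at (1,2),(0,3),(0,1)
  0 2 0 1
  0 1 1 0
  0 0 0 0
  0 0 0 0
  0 0 0 0

0 2 0 1
0 1 1 0
0 0 0 0
0 0 0 0
0 0 0 0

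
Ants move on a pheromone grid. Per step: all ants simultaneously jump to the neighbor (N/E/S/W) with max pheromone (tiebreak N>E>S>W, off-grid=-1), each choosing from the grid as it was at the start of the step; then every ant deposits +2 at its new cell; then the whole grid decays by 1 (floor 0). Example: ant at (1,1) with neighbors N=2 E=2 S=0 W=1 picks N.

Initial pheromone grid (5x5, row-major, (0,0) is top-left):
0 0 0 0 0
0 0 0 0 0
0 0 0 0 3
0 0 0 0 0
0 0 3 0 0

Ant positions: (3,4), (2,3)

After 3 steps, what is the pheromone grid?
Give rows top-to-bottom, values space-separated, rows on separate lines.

After step 1: ants at (2,4),(2,4)
  0 0 0 0 0
  0 0 0 0 0
  0 0 0 0 6
  0 0 0 0 0
  0 0 2 0 0
After step 2: ants at (1,4),(1,4)
  0 0 0 0 0
  0 0 0 0 3
  0 0 0 0 5
  0 0 0 0 0
  0 0 1 0 0
After step 3: ants at (2,4),(2,4)
  0 0 0 0 0
  0 0 0 0 2
  0 0 0 0 8
  0 0 0 0 0
  0 0 0 0 0

0 0 0 0 0
0 0 0 0 2
0 0 0 0 8
0 0 0 0 0
0 0 0 0 0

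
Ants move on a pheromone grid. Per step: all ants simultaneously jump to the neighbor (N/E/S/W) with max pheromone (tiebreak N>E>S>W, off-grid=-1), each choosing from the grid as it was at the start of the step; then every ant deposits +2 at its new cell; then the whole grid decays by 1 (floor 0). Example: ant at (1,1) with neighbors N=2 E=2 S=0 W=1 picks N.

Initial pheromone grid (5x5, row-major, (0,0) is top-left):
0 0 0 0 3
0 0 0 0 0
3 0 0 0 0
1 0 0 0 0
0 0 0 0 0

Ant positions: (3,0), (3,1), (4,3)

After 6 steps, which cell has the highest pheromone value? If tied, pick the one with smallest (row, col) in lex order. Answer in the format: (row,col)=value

Step 1: ant0:(3,0)->N->(2,0) | ant1:(3,1)->W->(3,0) | ant2:(4,3)->N->(3,3)
  grid max=4 at (2,0)
Step 2: ant0:(2,0)->S->(3,0) | ant1:(3,0)->N->(2,0) | ant2:(3,3)->N->(2,3)
  grid max=5 at (2,0)
Step 3: ant0:(3,0)->N->(2,0) | ant1:(2,0)->S->(3,0) | ant2:(2,3)->N->(1,3)
  grid max=6 at (2,0)
Step 4: ant0:(2,0)->S->(3,0) | ant1:(3,0)->N->(2,0) | ant2:(1,3)->N->(0,3)
  grid max=7 at (2,0)
Step 5: ant0:(3,0)->N->(2,0) | ant1:(2,0)->S->(3,0) | ant2:(0,3)->E->(0,4)
  grid max=8 at (2,0)
Step 6: ant0:(2,0)->S->(3,0) | ant1:(3,0)->N->(2,0) | ant2:(0,4)->S->(1,4)
  grid max=9 at (2,0)
Final grid:
  0 0 0 0 0
  0 0 0 0 1
  9 0 0 0 0
  7 0 0 0 0
  0 0 0 0 0
Max pheromone 9 at (2,0)

Answer: (2,0)=9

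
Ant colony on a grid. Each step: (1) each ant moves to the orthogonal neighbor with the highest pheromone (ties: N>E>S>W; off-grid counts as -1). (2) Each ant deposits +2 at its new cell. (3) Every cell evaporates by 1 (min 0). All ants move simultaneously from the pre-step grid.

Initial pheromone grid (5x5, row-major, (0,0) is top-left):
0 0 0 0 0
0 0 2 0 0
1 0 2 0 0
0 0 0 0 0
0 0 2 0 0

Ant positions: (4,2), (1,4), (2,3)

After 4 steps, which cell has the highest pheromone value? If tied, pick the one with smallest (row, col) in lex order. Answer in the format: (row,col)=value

Step 1: ant0:(4,2)->N->(3,2) | ant1:(1,4)->N->(0,4) | ant2:(2,3)->W->(2,2)
  grid max=3 at (2,2)
Step 2: ant0:(3,2)->N->(2,2) | ant1:(0,4)->S->(1,4) | ant2:(2,2)->N->(1,2)
  grid max=4 at (2,2)
Step 3: ant0:(2,2)->N->(1,2) | ant1:(1,4)->N->(0,4) | ant2:(1,2)->S->(2,2)
  grid max=5 at (2,2)
Step 4: ant0:(1,2)->S->(2,2) | ant1:(0,4)->S->(1,4) | ant2:(2,2)->N->(1,2)
  grid max=6 at (2,2)
Final grid:
  0 0 0 0 0
  0 0 4 0 1
  0 0 6 0 0
  0 0 0 0 0
  0 0 0 0 0
Max pheromone 6 at (2,2)

Answer: (2,2)=6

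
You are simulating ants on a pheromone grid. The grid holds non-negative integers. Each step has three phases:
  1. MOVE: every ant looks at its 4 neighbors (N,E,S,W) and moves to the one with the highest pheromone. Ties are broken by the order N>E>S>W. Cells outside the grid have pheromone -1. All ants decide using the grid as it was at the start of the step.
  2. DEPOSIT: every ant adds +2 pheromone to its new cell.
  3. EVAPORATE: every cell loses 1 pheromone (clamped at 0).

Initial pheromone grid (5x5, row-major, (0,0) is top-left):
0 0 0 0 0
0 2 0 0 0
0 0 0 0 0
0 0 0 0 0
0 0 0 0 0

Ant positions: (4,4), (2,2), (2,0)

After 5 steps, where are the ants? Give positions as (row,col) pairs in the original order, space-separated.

Step 1: ant0:(4,4)->N->(3,4) | ant1:(2,2)->N->(1,2) | ant2:(2,0)->N->(1,0)
  grid max=1 at (1,0)
Step 2: ant0:(3,4)->N->(2,4) | ant1:(1,2)->W->(1,1) | ant2:(1,0)->E->(1,1)
  grid max=4 at (1,1)
Step 3: ant0:(2,4)->N->(1,4) | ant1:(1,1)->N->(0,1) | ant2:(1,1)->N->(0,1)
  grid max=3 at (0,1)
Step 4: ant0:(1,4)->N->(0,4) | ant1:(0,1)->S->(1,1) | ant2:(0,1)->S->(1,1)
  grid max=6 at (1,1)
Step 5: ant0:(0,4)->S->(1,4) | ant1:(1,1)->N->(0,1) | ant2:(1,1)->N->(0,1)
  grid max=5 at (0,1)

(1,4) (0,1) (0,1)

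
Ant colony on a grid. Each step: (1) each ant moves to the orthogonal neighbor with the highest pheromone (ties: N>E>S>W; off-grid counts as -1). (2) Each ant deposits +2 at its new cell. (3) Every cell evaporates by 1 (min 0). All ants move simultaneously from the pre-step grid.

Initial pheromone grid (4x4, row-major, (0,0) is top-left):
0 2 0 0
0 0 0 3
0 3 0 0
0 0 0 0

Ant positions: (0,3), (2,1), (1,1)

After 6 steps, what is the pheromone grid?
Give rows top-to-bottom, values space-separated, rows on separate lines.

After step 1: ants at (1,3),(1,1),(2,1)
  0 1 0 0
  0 1 0 4
  0 4 0 0
  0 0 0 0
After step 2: ants at (0,3),(2,1),(1,1)
  0 0 0 1
  0 2 0 3
  0 5 0 0
  0 0 0 0
After step 3: ants at (1,3),(1,1),(2,1)
  0 0 0 0
  0 3 0 4
  0 6 0 0
  0 0 0 0
After step 4: ants at (0,3),(2,1),(1,1)
  0 0 0 1
  0 4 0 3
  0 7 0 0
  0 0 0 0
After step 5: ants at (1,3),(1,1),(2,1)
  0 0 0 0
  0 5 0 4
  0 8 0 0
  0 0 0 0
After step 6: ants at (0,3),(2,1),(1,1)
  0 0 0 1
  0 6 0 3
  0 9 0 0
  0 0 0 0

0 0 0 1
0 6 0 3
0 9 0 0
0 0 0 0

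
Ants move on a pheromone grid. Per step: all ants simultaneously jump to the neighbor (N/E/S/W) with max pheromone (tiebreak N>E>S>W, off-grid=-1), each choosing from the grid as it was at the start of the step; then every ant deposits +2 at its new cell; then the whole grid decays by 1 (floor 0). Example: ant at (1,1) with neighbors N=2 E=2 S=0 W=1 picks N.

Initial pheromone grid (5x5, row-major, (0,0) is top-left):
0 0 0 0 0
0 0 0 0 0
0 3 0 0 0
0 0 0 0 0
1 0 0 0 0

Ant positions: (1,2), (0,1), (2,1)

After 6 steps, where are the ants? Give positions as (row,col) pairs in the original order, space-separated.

Step 1: ant0:(1,2)->N->(0,2) | ant1:(0,1)->E->(0,2) | ant2:(2,1)->N->(1,1)
  grid max=3 at (0,2)
Step 2: ant0:(0,2)->E->(0,3) | ant1:(0,2)->E->(0,3) | ant2:(1,1)->S->(2,1)
  grid max=3 at (0,3)
Step 3: ant0:(0,3)->W->(0,2) | ant1:(0,3)->W->(0,2) | ant2:(2,1)->N->(1,1)
  grid max=5 at (0,2)
Step 4: ant0:(0,2)->E->(0,3) | ant1:(0,2)->E->(0,3) | ant2:(1,1)->S->(2,1)
  grid max=5 at (0,3)
Step 5: ant0:(0,3)->W->(0,2) | ant1:(0,3)->W->(0,2) | ant2:(2,1)->N->(1,1)
  grid max=7 at (0,2)
Step 6: ant0:(0,2)->E->(0,3) | ant1:(0,2)->E->(0,3) | ant2:(1,1)->S->(2,1)
  grid max=7 at (0,3)

(0,3) (0,3) (2,1)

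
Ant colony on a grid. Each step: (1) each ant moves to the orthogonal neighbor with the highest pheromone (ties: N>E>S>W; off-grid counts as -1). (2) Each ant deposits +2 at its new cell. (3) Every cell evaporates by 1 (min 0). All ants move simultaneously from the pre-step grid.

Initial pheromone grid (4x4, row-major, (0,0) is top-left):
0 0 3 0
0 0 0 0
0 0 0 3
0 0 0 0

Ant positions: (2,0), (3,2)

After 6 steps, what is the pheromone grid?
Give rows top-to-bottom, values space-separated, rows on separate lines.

After step 1: ants at (1,0),(2,2)
  0 0 2 0
  1 0 0 0
  0 0 1 2
  0 0 0 0
After step 2: ants at (0,0),(2,3)
  1 0 1 0
  0 0 0 0
  0 0 0 3
  0 0 0 0
After step 3: ants at (0,1),(1,3)
  0 1 0 0
  0 0 0 1
  0 0 0 2
  0 0 0 0
After step 4: ants at (0,2),(2,3)
  0 0 1 0
  0 0 0 0
  0 0 0 3
  0 0 0 0
After step 5: ants at (0,3),(1,3)
  0 0 0 1
  0 0 0 1
  0 0 0 2
  0 0 0 0
After step 6: ants at (1,3),(2,3)
  0 0 0 0
  0 0 0 2
  0 0 0 3
  0 0 0 0

0 0 0 0
0 0 0 2
0 0 0 3
0 0 0 0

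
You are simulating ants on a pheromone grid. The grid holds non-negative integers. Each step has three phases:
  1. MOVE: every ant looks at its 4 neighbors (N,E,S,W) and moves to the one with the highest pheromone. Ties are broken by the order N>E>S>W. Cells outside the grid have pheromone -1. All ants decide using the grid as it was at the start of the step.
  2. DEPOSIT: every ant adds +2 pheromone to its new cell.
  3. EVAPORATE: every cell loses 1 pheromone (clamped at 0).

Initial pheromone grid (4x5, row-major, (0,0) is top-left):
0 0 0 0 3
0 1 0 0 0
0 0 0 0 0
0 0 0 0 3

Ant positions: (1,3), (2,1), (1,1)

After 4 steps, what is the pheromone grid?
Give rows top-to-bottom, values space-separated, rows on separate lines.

After step 1: ants at (0,3),(1,1),(0,1)
  0 1 0 1 2
  0 2 0 0 0
  0 0 0 0 0
  0 0 0 0 2
After step 2: ants at (0,4),(0,1),(1,1)
  0 2 0 0 3
  0 3 0 0 0
  0 0 0 0 0
  0 0 0 0 1
After step 3: ants at (1,4),(1,1),(0,1)
  0 3 0 0 2
  0 4 0 0 1
  0 0 0 0 0
  0 0 0 0 0
After step 4: ants at (0,4),(0,1),(1,1)
  0 4 0 0 3
  0 5 0 0 0
  0 0 0 0 0
  0 0 0 0 0

0 4 0 0 3
0 5 0 0 0
0 0 0 0 0
0 0 0 0 0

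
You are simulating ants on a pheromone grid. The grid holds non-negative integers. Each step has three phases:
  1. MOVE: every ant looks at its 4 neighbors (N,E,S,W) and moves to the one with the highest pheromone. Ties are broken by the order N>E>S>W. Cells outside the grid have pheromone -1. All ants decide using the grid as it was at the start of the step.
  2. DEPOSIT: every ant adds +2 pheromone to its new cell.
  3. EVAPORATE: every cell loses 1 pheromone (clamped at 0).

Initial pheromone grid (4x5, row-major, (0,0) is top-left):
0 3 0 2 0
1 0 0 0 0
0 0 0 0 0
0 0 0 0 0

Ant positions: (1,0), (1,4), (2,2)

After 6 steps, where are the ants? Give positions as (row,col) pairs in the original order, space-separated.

Step 1: ant0:(1,0)->N->(0,0) | ant1:(1,4)->N->(0,4) | ant2:(2,2)->N->(1,2)
  grid max=2 at (0,1)
Step 2: ant0:(0,0)->E->(0,1) | ant1:(0,4)->W->(0,3) | ant2:(1,2)->N->(0,2)
  grid max=3 at (0,1)
Step 3: ant0:(0,1)->E->(0,2) | ant1:(0,3)->W->(0,2) | ant2:(0,2)->W->(0,1)
  grid max=4 at (0,1)
Step 4: ant0:(0,2)->W->(0,1) | ant1:(0,2)->W->(0,1) | ant2:(0,1)->E->(0,2)
  grid max=7 at (0,1)
Step 5: ant0:(0,1)->E->(0,2) | ant1:(0,1)->E->(0,2) | ant2:(0,2)->W->(0,1)
  grid max=8 at (0,1)
Step 6: ant0:(0,2)->W->(0,1) | ant1:(0,2)->W->(0,1) | ant2:(0,1)->E->(0,2)
  grid max=11 at (0,1)

(0,1) (0,1) (0,2)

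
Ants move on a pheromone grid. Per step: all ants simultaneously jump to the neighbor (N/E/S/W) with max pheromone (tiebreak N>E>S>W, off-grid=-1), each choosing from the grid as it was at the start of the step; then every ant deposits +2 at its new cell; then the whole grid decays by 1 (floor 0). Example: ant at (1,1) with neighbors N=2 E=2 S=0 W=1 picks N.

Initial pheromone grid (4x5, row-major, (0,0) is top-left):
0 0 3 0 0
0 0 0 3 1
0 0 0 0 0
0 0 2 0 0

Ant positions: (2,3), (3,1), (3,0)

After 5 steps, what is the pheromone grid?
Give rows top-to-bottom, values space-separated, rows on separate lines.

After step 1: ants at (1,3),(3,2),(2,0)
  0 0 2 0 0
  0 0 0 4 0
  1 0 0 0 0
  0 0 3 0 0
After step 2: ants at (0,3),(2,2),(1,0)
  0 0 1 1 0
  1 0 0 3 0
  0 0 1 0 0
  0 0 2 0 0
After step 3: ants at (1,3),(3,2),(0,0)
  1 0 0 0 0
  0 0 0 4 0
  0 0 0 0 0
  0 0 3 0 0
After step 4: ants at (0,3),(2,2),(0,1)
  0 1 0 1 0
  0 0 0 3 0
  0 0 1 0 0
  0 0 2 0 0
After step 5: ants at (1,3),(3,2),(0,2)
  0 0 1 0 0
  0 0 0 4 0
  0 0 0 0 0
  0 0 3 0 0

0 0 1 0 0
0 0 0 4 0
0 0 0 0 0
0 0 3 0 0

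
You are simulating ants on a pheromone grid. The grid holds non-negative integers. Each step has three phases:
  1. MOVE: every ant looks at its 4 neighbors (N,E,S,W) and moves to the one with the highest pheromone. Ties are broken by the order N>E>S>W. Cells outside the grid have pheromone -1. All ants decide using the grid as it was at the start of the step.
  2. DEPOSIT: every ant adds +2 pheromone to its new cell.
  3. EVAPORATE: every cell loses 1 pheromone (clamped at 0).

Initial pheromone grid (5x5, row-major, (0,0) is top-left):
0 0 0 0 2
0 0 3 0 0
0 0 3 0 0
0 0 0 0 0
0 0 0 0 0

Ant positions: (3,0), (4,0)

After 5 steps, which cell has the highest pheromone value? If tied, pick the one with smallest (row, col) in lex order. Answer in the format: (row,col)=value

Step 1: ant0:(3,0)->N->(2,0) | ant1:(4,0)->N->(3,0)
  grid max=2 at (1,2)
Step 2: ant0:(2,0)->S->(3,0) | ant1:(3,0)->N->(2,0)
  grid max=2 at (2,0)
Step 3: ant0:(3,0)->N->(2,0) | ant1:(2,0)->S->(3,0)
  grid max=3 at (2,0)
Step 4: ant0:(2,0)->S->(3,0) | ant1:(3,0)->N->(2,0)
  grid max=4 at (2,0)
Step 5: ant0:(3,0)->N->(2,0) | ant1:(2,0)->S->(3,0)
  grid max=5 at (2,0)
Final grid:
  0 0 0 0 0
  0 0 0 0 0
  5 0 0 0 0
  5 0 0 0 0
  0 0 0 0 0
Max pheromone 5 at (2,0)

Answer: (2,0)=5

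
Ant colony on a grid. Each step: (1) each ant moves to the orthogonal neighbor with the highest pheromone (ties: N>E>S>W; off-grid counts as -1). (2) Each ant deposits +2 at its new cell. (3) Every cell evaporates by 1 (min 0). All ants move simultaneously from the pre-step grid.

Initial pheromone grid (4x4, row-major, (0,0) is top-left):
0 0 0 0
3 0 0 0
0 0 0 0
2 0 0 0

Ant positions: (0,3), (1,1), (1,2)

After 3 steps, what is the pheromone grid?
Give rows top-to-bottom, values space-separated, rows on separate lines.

After step 1: ants at (1,3),(1,0),(0,2)
  0 0 1 0
  4 0 0 1
  0 0 0 0
  1 0 0 0
After step 2: ants at (0,3),(0,0),(0,3)
  1 0 0 3
  3 0 0 0
  0 0 0 0
  0 0 0 0
After step 3: ants at (1,3),(1,0),(1,3)
  0 0 0 2
  4 0 0 3
  0 0 0 0
  0 0 0 0

0 0 0 2
4 0 0 3
0 0 0 0
0 0 0 0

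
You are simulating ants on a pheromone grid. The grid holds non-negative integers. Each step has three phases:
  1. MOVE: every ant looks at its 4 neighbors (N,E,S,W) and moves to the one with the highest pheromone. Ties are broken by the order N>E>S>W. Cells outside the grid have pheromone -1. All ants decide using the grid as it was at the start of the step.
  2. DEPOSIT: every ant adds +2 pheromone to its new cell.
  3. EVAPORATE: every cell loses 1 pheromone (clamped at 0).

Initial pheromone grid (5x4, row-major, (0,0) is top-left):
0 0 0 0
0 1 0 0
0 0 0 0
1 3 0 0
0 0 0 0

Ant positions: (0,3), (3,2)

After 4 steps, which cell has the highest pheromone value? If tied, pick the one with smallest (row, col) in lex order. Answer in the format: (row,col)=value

Answer: (3,1)=3

Derivation:
Step 1: ant0:(0,3)->S->(1,3) | ant1:(3,2)->W->(3,1)
  grid max=4 at (3,1)
Step 2: ant0:(1,3)->N->(0,3) | ant1:(3,1)->N->(2,1)
  grid max=3 at (3,1)
Step 3: ant0:(0,3)->S->(1,3) | ant1:(2,1)->S->(3,1)
  grid max=4 at (3,1)
Step 4: ant0:(1,3)->N->(0,3) | ant1:(3,1)->N->(2,1)
  grid max=3 at (3,1)
Final grid:
  0 0 0 1
  0 0 0 0
  0 1 0 0
  0 3 0 0
  0 0 0 0
Max pheromone 3 at (3,1)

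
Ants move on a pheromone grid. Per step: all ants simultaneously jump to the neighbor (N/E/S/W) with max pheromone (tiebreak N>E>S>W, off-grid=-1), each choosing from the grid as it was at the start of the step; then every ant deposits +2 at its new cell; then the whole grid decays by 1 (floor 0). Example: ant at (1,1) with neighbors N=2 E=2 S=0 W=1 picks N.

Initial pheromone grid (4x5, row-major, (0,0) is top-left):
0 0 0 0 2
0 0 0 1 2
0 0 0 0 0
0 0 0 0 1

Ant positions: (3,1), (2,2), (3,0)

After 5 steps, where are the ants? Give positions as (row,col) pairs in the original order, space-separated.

Step 1: ant0:(3,1)->N->(2,1) | ant1:(2,2)->N->(1,2) | ant2:(3,0)->N->(2,0)
  grid max=1 at (0,4)
Step 2: ant0:(2,1)->W->(2,0) | ant1:(1,2)->N->(0,2) | ant2:(2,0)->E->(2,1)
  grid max=2 at (2,0)
Step 3: ant0:(2,0)->E->(2,1) | ant1:(0,2)->E->(0,3) | ant2:(2,1)->W->(2,0)
  grid max=3 at (2,0)
Step 4: ant0:(2,1)->W->(2,0) | ant1:(0,3)->E->(0,4) | ant2:(2,0)->E->(2,1)
  grid max=4 at (2,0)
Step 5: ant0:(2,0)->E->(2,1) | ant1:(0,4)->S->(1,4) | ant2:(2,1)->W->(2,0)
  grid max=5 at (2,0)

(2,1) (1,4) (2,0)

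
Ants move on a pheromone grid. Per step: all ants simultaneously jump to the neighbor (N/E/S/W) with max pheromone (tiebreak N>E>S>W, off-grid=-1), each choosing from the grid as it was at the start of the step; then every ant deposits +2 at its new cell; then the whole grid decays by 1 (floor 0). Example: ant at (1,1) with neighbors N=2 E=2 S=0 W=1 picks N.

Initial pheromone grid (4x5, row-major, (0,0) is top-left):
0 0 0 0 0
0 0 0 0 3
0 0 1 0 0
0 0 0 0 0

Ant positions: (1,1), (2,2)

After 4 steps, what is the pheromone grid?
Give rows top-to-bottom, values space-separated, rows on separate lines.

After step 1: ants at (0,1),(1,2)
  0 1 0 0 0
  0 0 1 0 2
  0 0 0 0 0
  0 0 0 0 0
After step 2: ants at (0,2),(0,2)
  0 0 3 0 0
  0 0 0 0 1
  0 0 0 0 0
  0 0 0 0 0
After step 3: ants at (0,3),(0,3)
  0 0 2 3 0
  0 0 0 0 0
  0 0 0 0 0
  0 0 0 0 0
After step 4: ants at (0,2),(0,2)
  0 0 5 2 0
  0 0 0 0 0
  0 0 0 0 0
  0 0 0 0 0

0 0 5 2 0
0 0 0 0 0
0 0 0 0 0
0 0 0 0 0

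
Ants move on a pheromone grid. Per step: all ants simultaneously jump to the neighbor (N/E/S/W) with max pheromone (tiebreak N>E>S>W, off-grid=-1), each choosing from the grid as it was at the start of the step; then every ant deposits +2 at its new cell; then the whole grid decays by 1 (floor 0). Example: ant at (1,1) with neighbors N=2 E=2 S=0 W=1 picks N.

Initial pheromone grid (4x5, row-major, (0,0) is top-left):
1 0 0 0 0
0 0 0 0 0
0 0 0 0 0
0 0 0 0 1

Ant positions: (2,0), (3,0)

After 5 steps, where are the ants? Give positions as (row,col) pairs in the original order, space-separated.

Step 1: ant0:(2,0)->N->(1,0) | ant1:(3,0)->N->(2,0)
  grid max=1 at (1,0)
Step 2: ant0:(1,0)->S->(2,0) | ant1:(2,0)->N->(1,0)
  grid max=2 at (1,0)
Step 3: ant0:(2,0)->N->(1,0) | ant1:(1,0)->S->(2,0)
  grid max=3 at (1,0)
Step 4: ant0:(1,0)->S->(2,0) | ant1:(2,0)->N->(1,0)
  grid max=4 at (1,0)
Step 5: ant0:(2,0)->N->(1,0) | ant1:(1,0)->S->(2,0)
  grid max=5 at (1,0)

(1,0) (2,0)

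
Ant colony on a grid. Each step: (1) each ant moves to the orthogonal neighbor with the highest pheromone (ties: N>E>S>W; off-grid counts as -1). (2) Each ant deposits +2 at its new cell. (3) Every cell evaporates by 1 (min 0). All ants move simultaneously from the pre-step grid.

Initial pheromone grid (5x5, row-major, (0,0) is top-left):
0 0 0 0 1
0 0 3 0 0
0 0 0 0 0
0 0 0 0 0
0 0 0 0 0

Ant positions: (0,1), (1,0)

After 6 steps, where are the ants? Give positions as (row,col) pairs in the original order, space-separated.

Step 1: ant0:(0,1)->E->(0,2) | ant1:(1,0)->N->(0,0)
  grid max=2 at (1,2)
Step 2: ant0:(0,2)->S->(1,2) | ant1:(0,0)->E->(0,1)
  grid max=3 at (1,2)
Step 3: ant0:(1,2)->N->(0,2) | ant1:(0,1)->E->(0,2)
  grid max=3 at (0,2)
Step 4: ant0:(0,2)->S->(1,2) | ant1:(0,2)->S->(1,2)
  grid max=5 at (1,2)
Step 5: ant0:(1,2)->N->(0,2) | ant1:(1,2)->N->(0,2)
  grid max=5 at (0,2)
Step 6: ant0:(0,2)->S->(1,2) | ant1:(0,2)->S->(1,2)
  grid max=7 at (1,2)

(1,2) (1,2)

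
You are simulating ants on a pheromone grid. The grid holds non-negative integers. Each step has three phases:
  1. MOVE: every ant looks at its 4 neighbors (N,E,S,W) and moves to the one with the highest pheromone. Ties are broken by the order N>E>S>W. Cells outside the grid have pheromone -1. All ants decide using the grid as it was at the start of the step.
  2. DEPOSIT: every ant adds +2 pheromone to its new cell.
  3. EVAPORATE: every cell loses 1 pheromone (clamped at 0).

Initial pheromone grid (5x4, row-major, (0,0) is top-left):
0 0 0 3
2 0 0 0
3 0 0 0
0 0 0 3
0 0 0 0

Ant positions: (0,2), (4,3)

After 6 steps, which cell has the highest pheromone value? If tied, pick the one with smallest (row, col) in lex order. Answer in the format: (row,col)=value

Answer: (0,3)=3

Derivation:
Step 1: ant0:(0,2)->E->(0,3) | ant1:(4,3)->N->(3,3)
  grid max=4 at (0,3)
Step 2: ant0:(0,3)->S->(1,3) | ant1:(3,3)->N->(2,3)
  grid max=3 at (0,3)
Step 3: ant0:(1,3)->N->(0,3) | ant1:(2,3)->S->(3,3)
  grid max=4 at (0,3)
Step 4: ant0:(0,3)->S->(1,3) | ant1:(3,3)->N->(2,3)
  grid max=3 at (0,3)
Step 5: ant0:(1,3)->N->(0,3) | ant1:(2,3)->S->(3,3)
  grid max=4 at (0,3)
Step 6: ant0:(0,3)->S->(1,3) | ant1:(3,3)->N->(2,3)
  grid max=3 at (0,3)
Final grid:
  0 0 0 3
  0 0 0 1
  0 0 0 1
  0 0 0 3
  0 0 0 0
Max pheromone 3 at (0,3)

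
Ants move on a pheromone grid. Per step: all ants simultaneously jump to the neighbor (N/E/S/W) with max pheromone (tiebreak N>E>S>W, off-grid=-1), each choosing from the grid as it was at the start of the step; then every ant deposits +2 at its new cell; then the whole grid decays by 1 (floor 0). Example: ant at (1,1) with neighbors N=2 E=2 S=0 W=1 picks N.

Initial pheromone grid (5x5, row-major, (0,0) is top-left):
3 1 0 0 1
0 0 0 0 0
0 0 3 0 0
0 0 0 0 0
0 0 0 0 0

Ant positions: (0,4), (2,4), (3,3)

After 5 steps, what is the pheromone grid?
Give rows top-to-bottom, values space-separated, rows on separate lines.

After step 1: ants at (1,4),(1,4),(2,3)
  2 0 0 0 0
  0 0 0 0 3
  0 0 2 1 0
  0 0 0 0 0
  0 0 0 0 0
After step 2: ants at (0,4),(0,4),(2,2)
  1 0 0 0 3
  0 0 0 0 2
  0 0 3 0 0
  0 0 0 0 0
  0 0 0 0 0
After step 3: ants at (1,4),(1,4),(1,2)
  0 0 0 0 2
  0 0 1 0 5
  0 0 2 0 0
  0 0 0 0 0
  0 0 0 0 0
After step 4: ants at (0,4),(0,4),(2,2)
  0 0 0 0 5
  0 0 0 0 4
  0 0 3 0 0
  0 0 0 0 0
  0 0 0 0 0
After step 5: ants at (1,4),(1,4),(1,2)
  0 0 0 0 4
  0 0 1 0 7
  0 0 2 0 0
  0 0 0 0 0
  0 0 0 0 0

0 0 0 0 4
0 0 1 0 7
0 0 2 0 0
0 0 0 0 0
0 0 0 0 0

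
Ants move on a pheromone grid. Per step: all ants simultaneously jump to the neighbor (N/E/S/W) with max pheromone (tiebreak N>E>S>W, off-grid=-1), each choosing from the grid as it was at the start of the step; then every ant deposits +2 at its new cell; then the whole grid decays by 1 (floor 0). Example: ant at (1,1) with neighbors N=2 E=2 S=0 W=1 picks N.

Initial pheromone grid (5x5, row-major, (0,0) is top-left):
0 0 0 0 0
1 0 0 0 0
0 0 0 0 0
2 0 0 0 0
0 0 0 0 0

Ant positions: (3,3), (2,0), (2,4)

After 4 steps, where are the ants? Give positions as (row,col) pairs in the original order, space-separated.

Step 1: ant0:(3,3)->N->(2,3) | ant1:(2,0)->S->(3,0) | ant2:(2,4)->N->(1,4)
  grid max=3 at (3,0)
Step 2: ant0:(2,3)->N->(1,3) | ant1:(3,0)->N->(2,0) | ant2:(1,4)->N->(0,4)
  grid max=2 at (3,0)
Step 3: ant0:(1,3)->N->(0,3) | ant1:(2,0)->S->(3,0) | ant2:(0,4)->S->(1,4)
  grid max=3 at (3,0)
Step 4: ant0:(0,3)->E->(0,4) | ant1:(3,0)->N->(2,0) | ant2:(1,4)->N->(0,4)
  grid max=3 at (0,4)

(0,4) (2,0) (0,4)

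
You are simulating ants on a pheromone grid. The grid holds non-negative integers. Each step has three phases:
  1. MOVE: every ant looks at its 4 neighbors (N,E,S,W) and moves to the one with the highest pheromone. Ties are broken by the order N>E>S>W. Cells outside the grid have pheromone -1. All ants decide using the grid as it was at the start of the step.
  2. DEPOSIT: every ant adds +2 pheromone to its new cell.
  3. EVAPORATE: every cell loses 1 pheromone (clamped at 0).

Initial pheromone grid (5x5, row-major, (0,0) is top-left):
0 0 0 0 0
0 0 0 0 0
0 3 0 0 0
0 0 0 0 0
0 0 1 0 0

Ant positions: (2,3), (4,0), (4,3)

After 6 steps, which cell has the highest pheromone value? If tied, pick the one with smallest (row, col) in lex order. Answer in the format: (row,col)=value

Step 1: ant0:(2,3)->N->(1,3) | ant1:(4,0)->N->(3,0) | ant2:(4,3)->W->(4,2)
  grid max=2 at (2,1)
Step 2: ant0:(1,3)->N->(0,3) | ant1:(3,0)->N->(2,0) | ant2:(4,2)->N->(3,2)
  grid max=1 at (0,3)
Step 3: ant0:(0,3)->E->(0,4) | ant1:(2,0)->E->(2,1) | ant2:(3,2)->S->(4,2)
  grid max=2 at (2,1)
Step 4: ant0:(0,4)->S->(1,4) | ant1:(2,1)->N->(1,1) | ant2:(4,2)->N->(3,2)
  grid max=1 at (1,1)
Step 5: ant0:(1,4)->N->(0,4) | ant1:(1,1)->S->(2,1) | ant2:(3,2)->S->(4,2)
  grid max=2 at (2,1)
Step 6: ant0:(0,4)->S->(1,4) | ant1:(2,1)->N->(1,1) | ant2:(4,2)->N->(3,2)
  grid max=1 at (1,1)
Final grid:
  0 0 0 0 0
  0 1 0 0 1
  0 1 0 0 0
  0 0 1 0 0
  0 0 1 0 0
Max pheromone 1 at (1,1)

Answer: (1,1)=1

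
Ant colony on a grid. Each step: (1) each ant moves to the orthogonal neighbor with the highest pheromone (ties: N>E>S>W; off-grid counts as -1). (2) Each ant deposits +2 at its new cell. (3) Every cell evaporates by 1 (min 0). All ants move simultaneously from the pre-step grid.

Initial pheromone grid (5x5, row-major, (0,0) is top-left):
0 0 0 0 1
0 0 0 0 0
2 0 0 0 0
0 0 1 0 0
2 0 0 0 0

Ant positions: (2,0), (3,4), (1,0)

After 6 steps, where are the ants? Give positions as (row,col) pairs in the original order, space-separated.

Step 1: ant0:(2,0)->N->(1,0) | ant1:(3,4)->N->(2,4) | ant2:(1,0)->S->(2,0)
  grid max=3 at (2,0)
Step 2: ant0:(1,0)->S->(2,0) | ant1:(2,4)->N->(1,4) | ant2:(2,0)->N->(1,0)
  grid max=4 at (2,0)
Step 3: ant0:(2,0)->N->(1,0) | ant1:(1,4)->N->(0,4) | ant2:(1,0)->S->(2,0)
  grid max=5 at (2,0)
Step 4: ant0:(1,0)->S->(2,0) | ant1:(0,4)->S->(1,4) | ant2:(2,0)->N->(1,0)
  grid max=6 at (2,0)
Step 5: ant0:(2,0)->N->(1,0) | ant1:(1,4)->N->(0,4) | ant2:(1,0)->S->(2,0)
  grid max=7 at (2,0)
Step 6: ant0:(1,0)->S->(2,0) | ant1:(0,4)->S->(1,4) | ant2:(2,0)->N->(1,0)
  grid max=8 at (2,0)

(2,0) (1,4) (1,0)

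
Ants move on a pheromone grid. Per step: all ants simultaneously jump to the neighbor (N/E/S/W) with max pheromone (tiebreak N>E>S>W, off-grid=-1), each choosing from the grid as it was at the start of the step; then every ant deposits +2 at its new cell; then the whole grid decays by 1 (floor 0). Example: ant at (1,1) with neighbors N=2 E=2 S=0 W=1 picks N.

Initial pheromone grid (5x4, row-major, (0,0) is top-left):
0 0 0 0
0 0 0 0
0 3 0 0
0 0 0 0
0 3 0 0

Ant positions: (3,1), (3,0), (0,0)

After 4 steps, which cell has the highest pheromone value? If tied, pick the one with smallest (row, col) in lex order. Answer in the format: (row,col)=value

Answer: (2,1)=7

Derivation:
Step 1: ant0:(3,1)->N->(2,1) | ant1:(3,0)->N->(2,0) | ant2:(0,0)->E->(0,1)
  grid max=4 at (2,1)
Step 2: ant0:(2,1)->W->(2,0) | ant1:(2,0)->E->(2,1) | ant2:(0,1)->E->(0,2)
  grid max=5 at (2,1)
Step 3: ant0:(2,0)->E->(2,1) | ant1:(2,1)->W->(2,0) | ant2:(0,2)->E->(0,3)
  grid max=6 at (2,1)
Step 4: ant0:(2,1)->W->(2,0) | ant1:(2,0)->E->(2,1) | ant2:(0,3)->S->(1,3)
  grid max=7 at (2,1)
Final grid:
  0 0 0 0
  0 0 0 1
  4 7 0 0
  0 0 0 0
  0 0 0 0
Max pheromone 7 at (2,1)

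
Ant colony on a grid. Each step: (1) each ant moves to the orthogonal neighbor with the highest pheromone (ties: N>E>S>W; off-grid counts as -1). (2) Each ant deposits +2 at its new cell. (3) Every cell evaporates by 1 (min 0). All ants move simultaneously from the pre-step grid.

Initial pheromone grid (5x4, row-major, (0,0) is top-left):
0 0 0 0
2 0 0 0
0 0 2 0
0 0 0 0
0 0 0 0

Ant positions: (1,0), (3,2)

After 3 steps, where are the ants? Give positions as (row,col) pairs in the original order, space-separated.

Step 1: ant0:(1,0)->N->(0,0) | ant1:(3,2)->N->(2,2)
  grid max=3 at (2,2)
Step 2: ant0:(0,0)->S->(1,0) | ant1:(2,2)->N->(1,2)
  grid max=2 at (1,0)
Step 3: ant0:(1,0)->N->(0,0) | ant1:(1,2)->S->(2,2)
  grid max=3 at (2,2)

(0,0) (2,2)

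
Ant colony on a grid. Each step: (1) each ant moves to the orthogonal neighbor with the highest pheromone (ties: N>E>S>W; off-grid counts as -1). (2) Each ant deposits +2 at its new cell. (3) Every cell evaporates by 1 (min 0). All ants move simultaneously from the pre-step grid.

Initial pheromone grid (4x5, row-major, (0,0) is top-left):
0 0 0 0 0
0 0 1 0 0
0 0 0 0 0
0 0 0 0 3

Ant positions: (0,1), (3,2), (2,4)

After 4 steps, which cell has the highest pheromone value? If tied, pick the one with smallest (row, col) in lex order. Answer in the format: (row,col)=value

Step 1: ant0:(0,1)->E->(0,2) | ant1:(3,2)->N->(2,2) | ant2:(2,4)->S->(3,4)
  grid max=4 at (3,4)
Step 2: ant0:(0,2)->E->(0,3) | ant1:(2,2)->N->(1,2) | ant2:(3,4)->N->(2,4)
  grid max=3 at (3,4)
Step 3: ant0:(0,3)->E->(0,4) | ant1:(1,2)->N->(0,2) | ant2:(2,4)->S->(3,4)
  grid max=4 at (3,4)
Step 4: ant0:(0,4)->S->(1,4) | ant1:(0,2)->E->(0,3) | ant2:(3,4)->N->(2,4)
  grid max=3 at (3,4)
Final grid:
  0 0 0 1 0
  0 0 0 0 1
  0 0 0 0 1
  0 0 0 0 3
Max pheromone 3 at (3,4)

Answer: (3,4)=3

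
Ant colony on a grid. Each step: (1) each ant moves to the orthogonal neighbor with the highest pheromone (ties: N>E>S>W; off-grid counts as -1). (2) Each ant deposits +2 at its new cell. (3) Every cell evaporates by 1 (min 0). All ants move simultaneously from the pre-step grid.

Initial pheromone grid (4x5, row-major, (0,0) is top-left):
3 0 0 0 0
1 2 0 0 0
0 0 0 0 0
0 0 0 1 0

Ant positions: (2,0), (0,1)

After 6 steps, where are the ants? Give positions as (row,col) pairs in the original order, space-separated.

Step 1: ant0:(2,0)->N->(1,0) | ant1:(0,1)->W->(0,0)
  grid max=4 at (0,0)
Step 2: ant0:(1,0)->N->(0,0) | ant1:(0,0)->S->(1,0)
  grid max=5 at (0,0)
Step 3: ant0:(0,0)->S->(1,0) | ant1:(1,0)->N->(0,0)
  grid max=6 at (0,0)
Step 4: ant0:(1,0)->N->(0,0) | ant1:(0,0)->S->(1,0)
  grid max=7 at (0,0)
Step 5: ant0:(0,0)->S->(1,0) | ant1:(1,0)->N->(0,0)
  grid max=8 at (0,0)
Step 6: ant0:(1,0)->N->(0,0) | ant1:(0,0)->S->(1,0)
  grid max=9 at (0,0)

(0,0) (1,0)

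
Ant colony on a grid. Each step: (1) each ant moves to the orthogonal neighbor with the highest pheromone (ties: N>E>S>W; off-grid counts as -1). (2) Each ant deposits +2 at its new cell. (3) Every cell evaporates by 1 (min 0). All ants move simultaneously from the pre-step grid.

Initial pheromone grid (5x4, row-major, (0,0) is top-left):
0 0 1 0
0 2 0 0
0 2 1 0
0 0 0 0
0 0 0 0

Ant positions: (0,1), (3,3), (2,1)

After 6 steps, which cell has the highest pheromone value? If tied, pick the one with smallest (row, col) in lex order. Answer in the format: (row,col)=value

Answer: (1,1)=8

Derivation:
Step 1: ant0:(0,1)->S->(1,1) | ant1:(3,3)->N->(2,3) | ant2:(2,1)->N->(1,1)
  grid max=5 at (1,1)
Step 2: ant0:(1,1)->S->(2,1) | ant1:(2,3)->N->(1,3) | ant2:(1,1)->S->(2,1)
  grid max=4 at (1,1)
Step 3: ant0:(2,1)->N->(1,1) | ant1:(1,3)->N->(0,3) | ant2:(2,1)->N->(1,1)
  grid max=7 at (1,1)
Step 4: ant0:(1,1)->S->(2,1) | ant1:(0,3)->S->(1,3) | ant2:(1,1)->S->(2,1)
  grid max=6 at (1,1)
Step 5: ant0:(2,1)->N->(1,1) | ant1:(1,3)->N->(0,3) | ant2:(2,1)->N->(1,1)
  grid max=9 at (1,1)
Step 6: ant0:(1,1)->S->(2,1) | ant1:(0,3)->S->(1,3) | ant2:(1,1)->S->(2,1)
  grid max=8 at (1,1)
Final grid:
  0 0 0 0
  0 8 0 1
  0 8 0 0
  0 0 0 0
  0 0 0 0
Max pheromone 8 at (1,1)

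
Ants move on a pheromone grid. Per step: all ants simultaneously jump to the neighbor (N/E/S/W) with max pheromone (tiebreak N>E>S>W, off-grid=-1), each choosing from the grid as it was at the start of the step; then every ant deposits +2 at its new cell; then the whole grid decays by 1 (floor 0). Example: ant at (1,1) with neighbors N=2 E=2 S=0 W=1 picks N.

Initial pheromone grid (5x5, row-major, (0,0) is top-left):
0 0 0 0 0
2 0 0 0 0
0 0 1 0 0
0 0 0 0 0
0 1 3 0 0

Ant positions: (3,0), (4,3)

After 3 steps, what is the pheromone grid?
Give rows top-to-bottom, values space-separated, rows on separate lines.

After step 1: ants at (2,0),(4,2)
  0 0 0 0 0
  1 0 0 0 0
  1 0 0 0 0
  0 0 0 0 0
  0 0 4 0 0
After step 2: ants at (1,0),(3,2)
  0 0 0 0 0
  2 0 0 0 0
  0 0 0 0 0
  0 0 1 0 0
  0 0 3 0 0
After step 3: ants at (0,0),(4,2)
  1 0 0 0 0
  1 0 0 0 0
  0 0 0 0 0
  0 0 0 0 0
  0 0 4 0 0

1 0 0 0 0
1 0 0 0 0
0 0 0 0 0
0 0 0 0 0
0 0 4 0 0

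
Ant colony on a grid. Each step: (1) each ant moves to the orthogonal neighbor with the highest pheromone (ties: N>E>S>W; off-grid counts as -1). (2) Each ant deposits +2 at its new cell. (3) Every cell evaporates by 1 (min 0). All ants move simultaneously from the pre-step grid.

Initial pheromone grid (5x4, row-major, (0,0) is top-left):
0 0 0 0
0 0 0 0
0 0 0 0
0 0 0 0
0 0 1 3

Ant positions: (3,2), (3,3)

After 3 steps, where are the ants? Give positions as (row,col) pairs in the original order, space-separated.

Step 1: ant0:(3,2)->S->(4,2) | ant1:(3,3)->S->(4,3)
  grid max=4 at (4,3)
Step 2: ant0:(4,2)->E->(4,3) | ant1:(4,3)->W->(4,2)
  grid max=5 at (4,3)
Step 3: ant0:(4,3)->W->(4,2) | ant1:(4,2)->E->(4,3)
  grid max=6 at (4,3)

(4,2) (4,3)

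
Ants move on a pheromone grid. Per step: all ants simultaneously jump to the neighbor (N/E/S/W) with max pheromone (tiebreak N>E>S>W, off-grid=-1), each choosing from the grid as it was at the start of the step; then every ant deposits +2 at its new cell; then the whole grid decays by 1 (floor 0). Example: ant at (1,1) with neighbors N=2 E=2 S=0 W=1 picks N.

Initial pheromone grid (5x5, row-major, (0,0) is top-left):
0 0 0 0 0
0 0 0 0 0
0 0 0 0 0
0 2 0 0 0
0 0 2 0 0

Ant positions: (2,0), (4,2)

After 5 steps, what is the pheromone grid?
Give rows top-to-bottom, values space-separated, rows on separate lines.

After step 1: ants at (1,0),(3,2)
  0 0 0 0 0
  1 0 0 0 0
  0 0 0 0 0
  0 1 1 0 0
  0 0 1 0 0
After step 2: ants at (0,0),(4,2)
  1 0 0 0 0
  0 0 0 0 0
  0 0 0 0 0
  0 0 0 0 0
  0 0 2 0 0
After step 3: ants at (0,1),(3,2)
  0 1 0 0 0
  0 0 0 0 0
  0 0 0 0 0
  0 0 1 0 0
  0 0 1 0 0
After step 4: ants at (0,2),(4,2)
  0 0 1 0 0
  0 0 0 0 0
  0 0 0 0 0
  0 0 0 0 0
  0 0 2 0 0
After step 5: ants at (0,3),(3,2)
  0 0 0 1 0
  0 0 0 0 0
  0 0 0 0 0
  0 0 1 0 0
  0 0 1 0 0

0 0 0 1 0
0 0 0 0 0
0 0 0 0 0
0 0 1 0 0
0 0 1 0 0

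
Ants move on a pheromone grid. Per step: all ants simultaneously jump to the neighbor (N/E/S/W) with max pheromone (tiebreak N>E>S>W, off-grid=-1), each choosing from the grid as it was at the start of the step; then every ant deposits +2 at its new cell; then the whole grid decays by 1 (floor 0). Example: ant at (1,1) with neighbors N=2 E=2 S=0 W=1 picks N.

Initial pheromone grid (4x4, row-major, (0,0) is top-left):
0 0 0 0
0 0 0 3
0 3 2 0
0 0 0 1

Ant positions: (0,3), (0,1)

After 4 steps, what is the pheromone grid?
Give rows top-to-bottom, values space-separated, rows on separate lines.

After step 1: ants at (1,3),(0,2)
  0 0 1 0
  0 0 0 4
  0 2 1 0
  0 0 0 0
After step 2: ants at (0,3),(0,3)
  0 0 0 3
  0 0 0 3
  0 1 0 0
  0 0 0 0
After step 3: ants at (1,3),(1,3)
  0 0 0 2
  0 0 0 6
  0 0 0 0
  0 0 0 0
After step 4: ants at (0,3),(0,3)
  0 0 0 5
  0 0 0 5
  0 0 0 0
  0 0 0 0

0 0 0 5
0 0 0 5
0 0 0 0
0 0 0 0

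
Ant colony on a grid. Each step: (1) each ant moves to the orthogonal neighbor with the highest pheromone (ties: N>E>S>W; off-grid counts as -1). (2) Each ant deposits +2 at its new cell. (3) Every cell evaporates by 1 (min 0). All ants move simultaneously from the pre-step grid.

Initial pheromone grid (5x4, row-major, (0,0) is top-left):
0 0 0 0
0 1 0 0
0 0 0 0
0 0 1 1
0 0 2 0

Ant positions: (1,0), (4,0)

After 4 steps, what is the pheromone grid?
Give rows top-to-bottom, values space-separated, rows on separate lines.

After step 1: ants at (1,1),(3,0)
  0 0 0 0
  0 2 0 0
  0 0 0 0
  1 0 0 0
  0 0 1 0
After step 2: ants at (0,1),(2,0)
  0 1 0 0
  0 1 0 0
  1 0 0 0
  0 0 0 0
  0 0 0 0
After step 3: ants at (1,1),(1,0)
  0 0 0 0
  1 2 0 0
  0 0 0 0
  0 0 0 0
  0 0 0 0
After step 4: ants at (1,0),(1,1)
  0 0 0 0
  2 3 0 0
  0 0 0 0
  0 0 0 0
  0 0 0 0

0 0 0 0
2 3 0 0
0 0 0 0
0 0 0 0
0 0 0 0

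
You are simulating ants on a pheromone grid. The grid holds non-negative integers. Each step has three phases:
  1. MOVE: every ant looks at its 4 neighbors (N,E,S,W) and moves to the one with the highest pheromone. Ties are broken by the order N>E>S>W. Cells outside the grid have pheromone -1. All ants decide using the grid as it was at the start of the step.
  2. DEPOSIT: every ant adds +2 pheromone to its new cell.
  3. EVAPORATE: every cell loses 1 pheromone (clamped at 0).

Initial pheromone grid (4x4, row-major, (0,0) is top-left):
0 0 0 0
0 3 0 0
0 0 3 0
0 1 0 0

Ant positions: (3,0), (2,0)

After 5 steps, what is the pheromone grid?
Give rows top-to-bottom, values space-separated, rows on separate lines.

After step 1: ants at (3,1),(1,0)
  0 0 0 0
  1 2 0 0
  0 0 2 0
  0 2 0 0
After step 2: ants at (2,1),(1,1)
  0 0 0 0
  0 3 0 0
  0 1 1 0
  0 1 0 0
After step 3: ants at (1,1),(2,1)
  0 0 0 0
  0 4 0 0
  0 2 0 0
  0 0 0 0
After step 4: ants at (2,1),(1,1)
  0 0 0 0
  0 5 0 0
  0 3 0 0
  0 0 0 0
After step 5: ants at (1,1),(2,1)
  0 0 0 0
  0 6 0 0
  0 4 0 0
  0 0 0 0

0 0 0 0
0 6 0 0
0 4 0 0
0 0 0 0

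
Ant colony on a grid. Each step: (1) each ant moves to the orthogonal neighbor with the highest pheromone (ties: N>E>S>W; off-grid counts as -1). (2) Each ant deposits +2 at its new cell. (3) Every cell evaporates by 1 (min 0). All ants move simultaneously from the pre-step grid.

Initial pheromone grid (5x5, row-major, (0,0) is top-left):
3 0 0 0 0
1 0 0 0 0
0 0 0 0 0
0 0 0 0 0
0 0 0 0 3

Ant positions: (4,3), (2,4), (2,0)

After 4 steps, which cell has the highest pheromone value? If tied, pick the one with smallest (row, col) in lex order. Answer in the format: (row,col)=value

Answer: (0,0)=3

Derivation:
Step 1: ant0:(4,3)->E->(4,4) | ant1:(2,4)->N->(1,4) | ant2:(2,0)->N->(1,0)
  grid max=4 at (4,4)
Step 2: ant0:(4,4)->N->(3,4) | ant1:(1,4)->N->(0,4) | ant2:(1,0)->N->(0,0)
  grid max=3 at (0,0)
Step 3: ant0:(3,4)->S->(4,4) | ant1:(0,4)->S->(1,4) | ant2:(0,0)->S->(1,0)
  grid max=4 at (4,4)
Step 4: ant0:(4,4)->N->(3,4) | ant1:(1,4)->N->(0,4) | ant2:(1,0)->N->(0,0)
  grid max=3 at (0,0)
Final grid:
  3 0 0 0 1
  1 0 0 0 0
  0 0 0 0 0
  0 0 0 0 1
  0 0 0 0 3
Max pheromone 3 at (0,0)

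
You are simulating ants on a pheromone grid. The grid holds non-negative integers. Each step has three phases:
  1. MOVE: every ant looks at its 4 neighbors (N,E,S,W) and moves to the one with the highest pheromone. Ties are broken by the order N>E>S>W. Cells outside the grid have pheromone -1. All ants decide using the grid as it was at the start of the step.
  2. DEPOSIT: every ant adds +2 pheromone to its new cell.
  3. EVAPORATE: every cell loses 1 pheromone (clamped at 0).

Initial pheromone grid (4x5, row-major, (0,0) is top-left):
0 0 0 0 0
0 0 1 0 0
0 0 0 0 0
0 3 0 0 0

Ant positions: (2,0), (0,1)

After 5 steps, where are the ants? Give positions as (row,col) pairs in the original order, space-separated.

Step 1: ant0:(2,0)->N->(1,0) | ant1:(0,1)->E->(0,2)
  grid max=2 at (3,1)
Step 2: ant0:(1,0)->N->(0,0) | ant1:(0,2)->E->(0,3)
  grid max=1 at (0,0)
Step 3: ant0:(0,0)->E->(0,1) | ant1:(0,3)->E->(0,4)
  grid max=1 at (0,1)
Step 4: ant0:(0,1)->E->(0,2) | ant1:(0,4)->S->(1,4)
  grid max=1 at (0,2)
Step 5: ant0:(0,2)->E->(0,3) | ant1:(1,4)->N->(0,4)
  grid max=1 at (0,3)

(0,3) (0,4)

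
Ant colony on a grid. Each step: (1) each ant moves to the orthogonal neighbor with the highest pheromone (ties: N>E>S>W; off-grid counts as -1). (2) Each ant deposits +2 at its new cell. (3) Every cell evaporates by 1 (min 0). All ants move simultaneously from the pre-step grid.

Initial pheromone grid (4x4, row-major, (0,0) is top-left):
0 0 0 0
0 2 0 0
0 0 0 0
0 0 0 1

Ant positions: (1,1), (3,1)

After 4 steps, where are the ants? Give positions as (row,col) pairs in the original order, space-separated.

Step 1: ant0:(1,1)->N->(0,1) | ant1:(3,1)->N->(2,1)
  grid max=1 at (0,1)
Step 2: ant0:(0,1)->S->(1,1) | ant1:(2,1)->N->(1,1)
  grid max=4 at (1,1)
Step 3: ant0:(1,1)->N->(0,1) | ant1:(1,1)->N->(0,1)
  grid max=3 at (0,1)
Step 4: ant0:(0,1)->S->(1,1) | ant1:(0,1)->S->(1,1)
  grid max=6 at (1,1)

(1,1) (1,1)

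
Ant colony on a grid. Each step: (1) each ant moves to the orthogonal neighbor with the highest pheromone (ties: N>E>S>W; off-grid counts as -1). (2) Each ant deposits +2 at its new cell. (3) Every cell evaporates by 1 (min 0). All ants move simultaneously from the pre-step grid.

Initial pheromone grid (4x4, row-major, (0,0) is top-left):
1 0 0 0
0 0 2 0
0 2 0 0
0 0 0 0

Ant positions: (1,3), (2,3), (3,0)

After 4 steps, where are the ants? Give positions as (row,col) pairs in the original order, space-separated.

Step 1: ant0:(1,3)->W->(1,2) | ant1:(2,3)->N->(1,3) | ant2:(3,0)->N->(2,0)
  grid max=3 at (1,2)
Step 2: ant0:(1,2)->E->(1,3) | ant1:(1,3)->W->(1,2) | ant2:(2,0)->E->(2,1)
  grid max=4 at (1,2)
Step 3: ant0:(1,3)->W->(1,2) | ant1:(1,2)->E->(1,3) | ant2:(2,1)->N->(1,1)
  grid max=5 at (1,2)
Step 4: ant0:(1,2)->E->(1,3) | ant1:(1,3)->W->(1,2) | ant2:(1,1)->E->(1,2)
  grid max=8 at (1,2)

(1,3) (1,2) (1,2)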